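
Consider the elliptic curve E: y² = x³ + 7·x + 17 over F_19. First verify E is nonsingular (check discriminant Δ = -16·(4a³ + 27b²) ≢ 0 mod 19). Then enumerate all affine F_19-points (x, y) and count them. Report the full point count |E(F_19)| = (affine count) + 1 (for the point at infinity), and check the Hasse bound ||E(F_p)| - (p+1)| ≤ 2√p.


Affine points = {(0, 6), (0, 13), (1, 5), (1, 14), (2, 1), (2, 18), (5, 5), (5, 14), (6, 3), (6, 16), (9, 7), (9, 12), (10, 2), (10, 17), (11, 0), (12, 9), (12, 10), (13, 5), (13, 14), (14, 3), (14, 16), (15, 1), (15, 18), (16, 8), (16, 11), (18, 3), (18, 16)}; affine count = 27; |E(F_19)| = 28.

Discriminant check: Δ ∝ 4a³ + 27b² = 4·7³ + 27·17² = 4·343 + 27·289 ≡ 17 (mod 19). Nonzero ⇒ E is nonsingular.
For each x ∈ F_19, compute rhs = x³ + 7·x + 17 mod 19, then count y ∈ F_19 with y² ≡ rhs.
  x = 0: rhs = 17, matching y values: 6, 13 (2 points).
  x = 1: rhs = 6, matching y values: 5, 14 (2 points).
  x = 2: rhs = 1, matching y values: 1, 18 (2 points).
  x = 3: rhs = 8, matching y values: none (0 points).
  x = 4: rhs = 14, matching y values: none (0 points).
  x = 5: rhs = 6, matching y values: 5, 14 (2 points).
  x = 6: rhs = 9, matching y values: 3, 16 (2 points).
  x = 7: rhs = 10, matching y values: none (0 points).
  x = 8: rhs = 15, matching y values: none (0 points).
  x = 9: rhs = 11, matching y values: 7, 12 (2 points).
  x = 10: rhs = 4, matching y values: 2, 17 (2 points).
  x = 11: rhs = 0, matching y values: 0 (1 points).
  x = 12: rhs = 5, matching y values: 9, 10 (2 points).
  x = 13: rhs = 6, matching y values: 5, 14 (2 points).
  x = 14: rhs = 9, matching y values: 3, 16 (2 points).
  x = 15: rhs = 1, matching y values: 1, 18 (2 points).
  x = 16: rhs = 7, matching y values: 8, 11 (2 points).
  x = 17: rhs = 14, matching y values: none (0 points).
  x = 18: rhs = 9, matching y values: 3, 16 (2 points).
Total affine count: 27.
Full point count |E(F_19)| = 27 + 1 = 28.
Hasse bound: |28 − (19+1)| = |8| = 8 ≤ 2√19 ≈ 8.7178 ✓.


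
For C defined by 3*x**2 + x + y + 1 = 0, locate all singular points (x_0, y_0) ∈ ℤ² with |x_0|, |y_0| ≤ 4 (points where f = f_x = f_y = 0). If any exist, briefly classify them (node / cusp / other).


No singular points in the scanned grid; C is smooth there.

Compute partial derivatives:
  f_x = 6*x + 1.
  f_y = 1.
f_y = 1 is a nonzero constant, so f_y never vanishes: no point (x, y) can satisfy f = f_x = f_y = 0. In particular no (x, y) ∈ {−4, ..., 4}² is singular; the curve is smooth.


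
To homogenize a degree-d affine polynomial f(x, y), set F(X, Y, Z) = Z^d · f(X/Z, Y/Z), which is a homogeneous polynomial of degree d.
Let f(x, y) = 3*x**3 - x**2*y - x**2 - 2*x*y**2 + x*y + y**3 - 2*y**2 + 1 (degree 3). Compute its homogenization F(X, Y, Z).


F(X, Y, Z) = 3*X**3 - X**2*Y - X**2*Z - 2*X*Y**2 + X*Y*Z + Y**3 - 2*Y**2*Z + Z**3

deg(f) = 3.
Substitute x = X/Z, y = Y/Z into f, then multiply by Z^3.
  monomial 3·x^3·y^0 ↦ 3·X^3·Y^0·Z^0.
  monomial -1·x^2·y^1 ↦ -1·X^2·Y^1·Z^0.
  monomial -1·x^2·y^0 ↦ -1·X^2·Y^0·Z^1.
  monomial -2·x^1·y^2 ↦ -2·X^1·Y^2·Z^0.
  monomial 1·x^1·y^1 ↦ 1·X^1·Y^1·Z^1.
  monomial 1·x^0·y^3 ↦ 1·X^0·Y^3·Z^0.
  monomial -2·x^0·y^2 ↦ -2·X^0·Y^2·Z^1.
  monomial 1·x^0·y^0 ↦ 1·X^0·Y^0·Z^3.
Collecting: F(X, Y, Z) = 3*X**3 - X**2*Y - X**2*Z - 2*X*Y**2 + X*Y*Z + Y**3 - 2*Y**2*Z + Z**3.


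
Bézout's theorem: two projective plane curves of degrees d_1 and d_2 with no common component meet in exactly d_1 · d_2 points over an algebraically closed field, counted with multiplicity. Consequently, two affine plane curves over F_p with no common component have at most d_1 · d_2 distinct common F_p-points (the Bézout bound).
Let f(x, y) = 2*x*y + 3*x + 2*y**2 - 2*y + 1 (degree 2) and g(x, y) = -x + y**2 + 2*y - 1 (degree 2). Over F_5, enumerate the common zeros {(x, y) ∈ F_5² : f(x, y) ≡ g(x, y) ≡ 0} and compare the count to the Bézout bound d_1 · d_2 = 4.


Common zeros: ∅; count = 0; Bézout bound = 4.

deg(f) = 2, deg(g) = 2, so Bézout bound = 4.
Scan x ∈ F_5. For each x, list the y ∈ F_5 with f(x, y) ≡ 0 and those with g(x, y) ≡ 0 (mod 5); the common zeros in that column are the intersection.
  x = 0: f ≡ 0 at y ∈ {2, 4}; g ≡ 0 at y ∈ ∅; common: ∅.
  x = 1: f ≡ 0 at y ∈ ∅; g ≡ 0 at y ∈ ∅; common: ∅.
  x = 2: f ≡ 0 at y ∈ ∅; g ≡ 0 at y ∈ {1, 2}; common: ∅.
  x = 3: f ≡ 0 at y ∈ {0, 3}; g ≡ 0 at y ∈ {4}; common: ∅.
  x = 4: f ≡ 0 at y ∈ ∅; g ≡ 0 at y ∈ {0, 3}; common: ∅.
Collecting: common zeros = ∅, so the count is 0.
Comparison with the Bézout bound: 0 ≤ 4 = deg(f)·deg(g), as expected for curves with no common component (the affine F_5-count falls short of the bound because intersections may lie at infinity, over extension fields, or carry multiplicity).


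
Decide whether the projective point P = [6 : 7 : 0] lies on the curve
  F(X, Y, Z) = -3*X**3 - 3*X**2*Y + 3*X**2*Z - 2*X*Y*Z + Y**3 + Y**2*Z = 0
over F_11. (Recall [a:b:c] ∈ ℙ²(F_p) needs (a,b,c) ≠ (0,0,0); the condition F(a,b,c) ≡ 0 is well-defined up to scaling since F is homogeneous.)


F(6,7,0) ≡ 6 (mod 11); P is NOT on the curve.

Evaluate F(6, 7, 0) term-by-term (mod 11).
  -3*X**3 ↦ -3·216·1·1 = -648
  -3*X**2*Y ↦ -3·36·7·1 = -756
  3*X**2*Z ↦ 3·36·1·0 = 0
  -2*X*Y*Z ↦ -2·6·7·0 = 0
  Y**3 ↦ 1·1·343·1 = 343
  Y**2*Z ↦ 1·1·49·0 = 0
Sum: F(6, 7, 0) = (-648) + (-756) + (0) + (0) + (343) + (0) = -1061.
Reducing mod 11: -1061 ≡ 6 (mod 11).
Since F(a, b, c) ≡ 6 ≠ 0 (mod 11), P does NOT lie on the curve.


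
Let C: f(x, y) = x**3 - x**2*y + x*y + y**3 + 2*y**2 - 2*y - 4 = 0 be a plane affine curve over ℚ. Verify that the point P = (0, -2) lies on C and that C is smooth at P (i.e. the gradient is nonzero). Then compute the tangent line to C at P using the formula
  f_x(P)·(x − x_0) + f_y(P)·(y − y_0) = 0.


Tangent line at P: -2*x + 2*y + 4 = 0.

Step 1: f(0, -2) = 0, so P lies on C.
Step 2: partial derivatives
  f_x(x, y) = 3*x**2 - 2*x*y + y, f_y(x, y) = -x**2 + x + 3*y**2 + 4*y - 2.
  f_x(P) = -2, f_y(P) = 2 (gradient nonzero, so P is smooth).
Step 3: tangent line at P: -2·(x − 0) + 2·(y − -2) = 0.
Expanding: -2*x + 2*y + 4 = 0.


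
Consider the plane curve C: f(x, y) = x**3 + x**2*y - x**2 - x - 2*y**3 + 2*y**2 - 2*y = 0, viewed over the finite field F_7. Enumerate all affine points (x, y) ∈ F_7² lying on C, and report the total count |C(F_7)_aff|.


Affine F_7-points: {(0, 0), (0, 3), (0, 5), (2, 3), (3, 2), (3, 3), (5, 2), (5, 4)}; count = 8.

For each of the 49 pairs (x, y) ∈ F_7², evaluate f(x, y) mod 7. Record the zeros.
  x = 0: [0↦0, 1↦5, 2↦2, 3↦0, 4↦1, 5↦0, 6↦6]  zeros at y ∈ {0, 3, 5}
  x = 1: [0↦6, 1↦5, 2↦3, 3↦2, 4↦4, 5↦4, 6↦4]  zeros at y ∈ ∅
  x = 2: [0↦2, 1↦4, 2↦5, 3↦0, 4↦5, 5↦1, 6↦4]  zeros at y ∈ {3}
  x = 3: [0↦1, 1↦1, 2↦0, 3↦0, 4↦3, 5↦4, 6↦5]  zeros at y ∈ {2, 3}
  x = 4: [0↦2, 1↦2, 2↦1, 3↦1, 4↦4, 5↦5, 6↦6]  zeros at y ∈ ∅
  x = 5: [0↦4, 1↦6, 2↦0, 3↦2, 4↦0, 5↦3, 6↦6]  zeros at y ∈ {2, 4}
  x = 6: [0↦6, 1↦5, 2↦3, 3↦2, 4↦4, 5↦4, 6↦4]  zeros at y ∈ ∅
Collecting zeros: affine points = {(0, 0), (0, 3), (0, 5), (2, 3), (3, 2), (3, 3), (5, 2), (5, 4)}.
Total count |C(F_7)_aff| = 8.


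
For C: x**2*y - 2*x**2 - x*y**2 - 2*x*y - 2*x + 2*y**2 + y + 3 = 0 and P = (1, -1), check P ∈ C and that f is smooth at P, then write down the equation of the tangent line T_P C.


Tangent line at P: -7*x - 2*y + 5 = 0.

Step 1: f(1, -1) = 0, so P lies on C.
Step 2: partial derivatives
  f_x(x, y) = 2*x*y - 4*x - y**2 - 2*y - 2, f_y(x, y) = x**2 - 2*x*y - 2*x + 4*y + 1.
  f_x(P) = -7, f_y(P) = -2 (gradient nonzero, so P is smooth).
Step 3: tangent line at P: -7·(x − 1) + -2·(y − -1) = 0.
Expanding: -7*x - 2*y + 5 = 0.


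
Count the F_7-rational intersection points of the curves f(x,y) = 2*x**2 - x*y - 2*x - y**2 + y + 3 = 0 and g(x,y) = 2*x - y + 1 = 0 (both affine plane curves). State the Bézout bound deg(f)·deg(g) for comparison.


Common zeros: ∅; count = 0; Bézout bound = 2.

deg(f) = 2, deg(g) = 1, so Bézout bound = 2.
Scan x ∈ F_7. For each x, list the y ∈ F_7 with f(x, y) ≡ 0 and those with g(x, y) ≡ 0 (mod 7); the common zeros in that column are the intersection.
  x = 0: f ≡ 0 at y ∈ ∅; g ≡ 0 at y ∈ {1}; common: ∅.
  x = 1: f ≡ 0 at y ∈ ∅; g ≡ 0 at y ∈ {3}; common: ∅.
  x = 2: f ≡ 0 at y ∈ {0, 6}; g ≡ 0 at y ∈ {5}; common: ∅.
  x = 3: f ≡ 0 at y ∈ {2, 3}; g ≡ 0 at y ∈ {0}; common: ∅.
  x = 4: f ≡ 0 at y ∈ ∅; g ≡ 0 at y ∈ {2}; common: ∅.
  x = 5: f ≡ 0 at y ∈ ∅; g ≡ 0 at y ∈ {4}; common: ∅.
  x = 6: f ≡ 0 at y ∈ {0, 2}; g ≡ 0 at y ∈ {6}; common: ∅.
Collecting: common zeros = ∅, so the count is 0.
Comparison with the Bézout bound: 0 ≤ 2 = deg(f)·deg(g), as expected for curves with no common component (the affine F_7-count falls short of the bound because intersections may lie at infinity, over extension fields, or carry multiplicity).


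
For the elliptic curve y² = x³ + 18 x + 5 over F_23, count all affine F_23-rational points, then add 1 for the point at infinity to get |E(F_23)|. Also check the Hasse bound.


Affine points = {(1, 1), (1, 22), (2, 7), (2, 16), (4, 7), (4, 16), (5, 6), (5, 17), (10, 9), (10, 14), (11, 4), (11, 19), (15, 4), (15, 19), (17, 7), (17, 16), (20, 4), (20, 19), (22, 3), (22, 20)}; affine count = 20; |E(F_23)| = 21.

Discriminant check: Δ ∝ 4a³ + 27b² = 4·18³ + 27·5² = 4·5832 + 27·25 ≡ 14 (mod 23). Nonzero ⇒ E is nonsingular.
For each x ∈ F_23, compute rhs = x³ + 18·x + 5 mod 23, then count y ∈ F_23 with y² ≡ rhs.
  x = 0: rhs = 5, matching y values: none (0 points).
  x = 1: rhs = 1, matching y values: 1, 22 (2 points).
  x = 2: rhs = 3, matching y values: 7, 16 (2 points).
  x = 3: rhs = 17, matching y values: none (0 points).
  x = 4: rhs = 3, matching y values: 7, 16 (2 points).
  x = 5: rhs = 13, matching y values: 6, 17 (2 points).
  x = 6: rhs = 7, matching y values: none (0 points).
  x = 7: rhs = 14, matching y values: none (0 points).
  x = 8: rhs = 17, matching y values: none (0 points).
  x = 9: rhs = 22, matching y values: none (0 points).
  x = 10: rhs = 12, matching y values: 9, 14 (2 points).
  x = 11: rhs = 16, matching y values: 4, 19 (2 points).
  x = 12: rhs = 17, matching y values: none (0 points).
  x = 13: rhs = 21, matching y values: none (0 points).
  x = 14: rhs = 11, matching y values: none (0 points).
  x = 15: rhs = 16, matching y values: 4, 19 (2 points).
  x = 16: rhs = 19, matching y values: none (0 points).
  x = 17: rhs = 3, matching y values: 7, 16 (2 points).
  x = 18: rhs = 20, matching y values: none (0 points).
  x = 19: rhs = 7, matching y values: none (0 points).
  x = 20: rhs = 16, matching y values: 4, 19 (2 points).
  x = 21: rhs = 7, matching y values: none (0 points).
  x = 22: rhs = 9, matching y values: 3, 20 (2 points).
Total affine count: 20.
Full point count |E(F_23)| = 20 + 1 = 21.
Hasse bound: |21 − (23+1)| = |-3| = 3 ≤ 2√23 ≈ 9.5917 ✓.


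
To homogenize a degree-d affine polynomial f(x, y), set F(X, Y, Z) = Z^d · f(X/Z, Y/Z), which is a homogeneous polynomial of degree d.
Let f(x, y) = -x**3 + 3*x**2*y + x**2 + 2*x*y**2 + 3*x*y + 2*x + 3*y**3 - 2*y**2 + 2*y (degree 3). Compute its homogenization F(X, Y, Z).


F(X, Y, Z) = -X**3 + 3*X**2*Y + X**2*Z + 2*X*Y**2 + 3*X*Y*Z + 2*X*Z**2 + 3*Y**3 - 2*Y**2*Z + 2*Y*Z**2

deg(f) = 3.
Substitute x = X/Z, y = Y/Z into f, then multiply by Z^3.
  monomial -1·x^3·y^0 ↦ -1·X^3·Y^0·Z^0.
  monomial 3·x^2·y^1 ↦ 3·X^2·Y^1·Z^0.
  monomial 1·x^2·y^0 ↦ 1·X^2·Y^0·Z^1.
  monomial 2·x^1·y^2 ↦ 2·X^1·Y^2·Z^0.
  monomial 3·x^1·y^1 ↦ 3·X^1·Y^1·Z^1.
  monomial 2·x^1·y^0 ↦ 2·X^1·Y^0·Z^2.
  monomial 3·x^0·y^3 ↦ 3·X^0·Y^3·Z^0.
  monomial -2·x^0·y^2 ↦ -2·X^0·Y^2·Z^1.
  monomial 2·x^0·y^1 ↦ 2·X^0·Y^1·Z^2.
Collecting: F(X, Y, Z) = -X**3 + 3*X**2*Y + X**2*Z + 2*X*Y**2 + 3*X*Y*Z + 2*X*Z**2 + 3*Y**3 - 2*Y**2*Z + 2*Y*Z**2.


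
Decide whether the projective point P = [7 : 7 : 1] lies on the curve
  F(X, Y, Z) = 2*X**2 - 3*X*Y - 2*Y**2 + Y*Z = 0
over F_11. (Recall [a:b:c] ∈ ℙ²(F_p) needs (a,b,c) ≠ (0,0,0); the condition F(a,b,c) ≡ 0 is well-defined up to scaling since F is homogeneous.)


F(7,7,1) ≡ 3 (mod 11); P is NOT on the curve.

Evaluate F(7, 7, 1) term-by-term (mod 11).
  2*X**2 ↦ 2·49·1·1 = 98
  -3*X*Y ↦ -3·7·7·1 = -147
  -2*Y**2 ↦ -2·1·49·1 = -98
  Y*Z ↦ 1·1·7·1 = 7
Sum: F(7, 7, 1) = (98) + (-147) + (-98) + (7) = -140.
Reducing mod 11: -140 ≡ 3 (mod 11).
Since F(a, b, c) ≡ 3 ≠ 0 (mod 11), P does NOT lie on the curve.


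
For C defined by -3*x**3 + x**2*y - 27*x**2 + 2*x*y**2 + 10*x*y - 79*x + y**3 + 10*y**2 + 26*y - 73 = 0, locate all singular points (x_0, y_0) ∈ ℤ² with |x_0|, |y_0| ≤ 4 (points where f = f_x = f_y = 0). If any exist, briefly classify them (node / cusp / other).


Singular points: {(-3, -1)}; classification: node.

Compute partial derivatives:
  f_x = -9*x**2 + 2*x*y - 54*x + 2*y**2 + 10*y - 79.
  f_y = x**2 + 4*x*y + 10*x + 3*y**2 + 20*y + 26.
Scan x_0 ∈ {−4, ..., 4}. For each x_0, f_y(x_0, y) is a polynomial in y; find its integer roots y ∈ {−4, ..., 4}, then test f_x and f at those candidates.
  x = -4: f_y(-4, y) = 3*y**2 + 4*y + 2; no integer root y with |y| ≤ 4.
  x = -3: f_y(-3, y) = 3*y**2 + 8*y + 5; vanishes at y ∈ {-1}. (-3, -1): f_x = 0, f = 0 — SINGULAR.
  x = -2: f_y(-2, y) = 3*y**2 + 12*y + 10; no integer root y with |y| ≤ 4.
  x = -1: f_y(-1, y) = 3*y**2 + 16*y + 17; no integer root y with |y| ≤ 4.
  x = 0: f_y(0, y) = 3*y**2 + 20*y + 26; no integer root y with |y| ≤ 4.
  x = 1: f_y(1, y) = 3*y**2 + 24*y + 37; no integer root y with |y| ≤ 4.
  x = 2: f_y(2, y) = 3*y**2 + 28*y + 50; no integer root y with |y| ≤ 4.
  x = 3: f_y(3, y) = 3*y**2 + 32*y + 65; no integer root y with |y| ≤ 4.
  x = 4: f_y(4, y) = 3*y**2 + 36*y + 82; no integer root y with |y| ≤ 4.
Only singular point on the grid: (-3, -1).
Classify: substitute x = -3 + u, y = -1 + v and expand: f = -3*u**3 + u**2*v - u**2 + 2*u*v**2 + v**3 + v**2.
No constant or linear terms (consistent with a singular point). Quadratic part: -u**2 + v**2. Cubic part: -3*u**3 + u**2*v + 2*u*v**2 + v**3.
The quadratic part v**2 - u**2 = (v − u)(v + u) splits into two distinct linear factors, so there are two distinct tangent lines y − -1 = ±(x − -3) — this is a node (ordinary double point).
Classification: node.


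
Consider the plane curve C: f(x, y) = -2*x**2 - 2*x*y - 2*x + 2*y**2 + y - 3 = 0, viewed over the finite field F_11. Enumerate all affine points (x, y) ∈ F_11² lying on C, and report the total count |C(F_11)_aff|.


Affine F_11-points: {(0, 1), (0, 4), (6, 4), (6, 7), (7, 6), (8, 6), (8, 7), (9, 1), (9, 2), (10, 2)}; count = 10.

For each of the 121 pairs (x, y) ∈ F_11², evaluate f(x, y) mod 11. Record the zeros.
  x = 0: [0↦8, 1↦0, 2↦7, 3↦7, 4↦0, 5↦8, 6↦9, 7↦3, 8↦1, 9↦3, 10↦9]  zeros at y ∈ {1, 4}
  x = 1: [0↦4, 1↦5, 2↦10, 3↦8, 4↦10, 5↦5, 6↦4, 7↦7, 8↦3, 9↦3, 10↦7]  zeros at y ∈ ∅
  x = 2: [0↦7, 1↦6, 2↦9, 3↦5, 4↦5, 5↦9, 6↦6, 7↦7, 8↦1, 9↦10, 10↦1]  zeros at y ∈ ∅
  x = 3: [0↦6, 1↦3, 2↦4, 3↦9, 4↦7, 5↦9, 6↦4, 7↦3, 8↦6, 9↦2, 10↦2]  zeros at y ∈ ∅
  x = 4: [0↦1, 1↦7, 2↦6, 3↦9, 4↦5, 5↦5, 6↦9, 7↦6, 8↦7, 9↦1, 10↦10]  zeros at y ∈ ∅
  x = 5: [0↦3, 1↦7, 2↦4, 3↦5, 4↦10, 5↦8, 6↦10, 7↦5, 8↦4, 9↦7, 10↦3]  zeros at y ∈ ∅
  x = 6: [0↦1, 1↦3, 2↦9, 3↦8, 4↦0, 5↦7, 6↦7, 7↦0, 8↦8, 9↦9, 10↦3]  zeros at y ∈ {4, 7}
  x = 7: [0↦6, 1↦6, 2↦10, 3↦7, 4↦8, 5↦2, 6↦0, 7↦2, 8↦8, 9↦7, 10↦10]  zeros at y ∈ {6}
  x = 8: [0↦7, 1↦5, 2↦7, 3↦2, 4↦1, 5↦4, 6↦0, 7↦0, 8↦4, 9↦1, 10↦2]  zeros at y ∈ {6, 7}
  x = 9: [0↦4, 1↦0, 2↦0, 3↦4, 4↦1, 5↦2, 6↦7, 7↦5, 8↦7, 9↦2, 10↦1]  zeros at y ∈ {1, 2}
  x = 10: [0↦8, 1↦2, 2↦0, 3↦2, 4↦8, 5↦7, 6↦10, 7↦6, 8↦6, 9↦10, 10↦7]  zeros at y ∈ {2}
Collecting zeros: affine points = {(0, 1), (0, 4), (6, 4), (6, 7), (7, 6), (8, 6), (8, 7), (9, 1), (9, 2), (10, 2)}.
Total count |C(F_11)_aff| = 10.


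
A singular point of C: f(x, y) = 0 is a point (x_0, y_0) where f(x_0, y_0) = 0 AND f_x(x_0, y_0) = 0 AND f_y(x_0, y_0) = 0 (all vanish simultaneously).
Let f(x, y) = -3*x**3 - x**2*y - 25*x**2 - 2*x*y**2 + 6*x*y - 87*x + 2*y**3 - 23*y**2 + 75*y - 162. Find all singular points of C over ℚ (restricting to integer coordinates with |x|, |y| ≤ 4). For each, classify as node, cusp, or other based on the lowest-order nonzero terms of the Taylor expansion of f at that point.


Singular points: {(-3, 3)}; classification: node.

Compute partial derivatives:
  f_x = -9*x**2 - 2*x*y - 50*x - 2*y**2 + 6*y - 87.
  f_y = -x**2 - 4*x*y + 6*x + 6*y**2 - 46*y + 75.
Scan x_0 ∈ {−4, ..., 4}. For each x_0, f_y(x_0, y) is a polynomial in y; find its integer roots y ∈ {−4, ..., 4}, then test f_x and f at those candidates.
  x = -4: f_y(-4, y) = 6*y**2 - 30*y + 35; no integer root y with |y| ≤ 4.
  x = -3: f_y(-3, y) = 6*y**2 - 34*y + 48; vanishes at y ∈ {3}. (-3, 3): f_x = 0, f = 0 — SINGULAR.
  x = -2: f_y(-2, y) = 6*y**2 - 38*y + 59; no integer root y with |y| ≤ 4.
  x = -1: f_y(-1, y) = 6*y**2 - 42*y + 68; no integer root y with |y| ≤ 4.
  x = 0: f_y(0, y) = 6*y**2 - 46*y + 75; no integer root y with |y| ≤ 4.
  x = 1: f_y(1, y) = 6*y**2 - 50*y + 80; no integer root y with |y| ≤ 4.
  x = 2: f_y(2, y) = 6*y**2 - 54*y + 83; no integer root y with |y| ≤ 4.
  x = 3: f_y(3, y) = 6*y**2 - 58*y + 84; no integer root y with |y| ≤ 4.
  x = 4: f_y(4, y) = 6*y**2 - 62*y + 83; no integer root y with |y| ≤ 4.
Only singular point on the grid: (-3, 3).
Classify: substitute x = -3 + u, y = 3 + v and expand: f = -3*u**3 - u**2*v - u**2 - 2*u*v**2 + 2*v**3 + v**2.
No constant or linear terms (consistent with a singular point). Quadratic part: -u**2 + v**2. Cubic part: -3*u**3 - u**2*v - 2*u*v**2 + 2*v**3.
The quadratic part v**2 - u**2 = (v − u)(v + u) splits into two distinct linear factors, so there are two distinct tangent lines y − 3 = ±(x − -3) — this is a node (ordinary double point).
Classification: node.


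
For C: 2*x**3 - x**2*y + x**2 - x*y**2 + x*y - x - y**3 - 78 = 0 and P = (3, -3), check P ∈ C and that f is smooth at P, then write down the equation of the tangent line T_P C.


Tangent line at P: 65*x - 15*y - 240 = 0.

Step 1: f(3, -3) = 0, so P lies on C.
Step 2: partial derivatives
  f_x(x, y) = 6*x**2 - 2*x*y + 2*x - y**2 + y - 1, f_y(x, y) = -x**2 - 2*x*y + x - 3*y**2.
  f_x(P) = 65, f_y(P) = -15 (gradient nonzero, so P is smooth).
Step 3: tangent line at P: 65·(x − 3) + -15·(y − -3) = 0.
Expanding: 65*x - 15*y - 240 = 0.


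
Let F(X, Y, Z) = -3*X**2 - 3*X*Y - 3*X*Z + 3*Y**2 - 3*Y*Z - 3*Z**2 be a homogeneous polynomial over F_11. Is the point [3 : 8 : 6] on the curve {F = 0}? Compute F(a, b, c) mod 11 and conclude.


F(3,8,6) ≡ 7 (mod 11); P is NOT on the curve.

Evaluate F(3, 8, 6) term-by-term (mod 11).
  -3*X**2 ↦ -3·9·1·1 = -27
  -3*X*Y ↦ -3·3·8·1 = -72
  -3*X*Z ↦ -3·3·1·6 = -54
  3*Y**2 ↦ 3·1·64·1 = 192
  -3*Y*Z ↦ -3·1·8·6 = -144
  -3*Z**2 ↦ -3·1·1·36 = -108
Sum: F(3, 8, 6) = (-27) + (-72) + (-54) + (192) + (-144) + (-108) = -213.
Reducing mod 11: -213 ≡ 7 (mod 11).
Since F(a, b, c) ≡ 7 ≠ 0 (mod 11), P does NOT lie on the curve.


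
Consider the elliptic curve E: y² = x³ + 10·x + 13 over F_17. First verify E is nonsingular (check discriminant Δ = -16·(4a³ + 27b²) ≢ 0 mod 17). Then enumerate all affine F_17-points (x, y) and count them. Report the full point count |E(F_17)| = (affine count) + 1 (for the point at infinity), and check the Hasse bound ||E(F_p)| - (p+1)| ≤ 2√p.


Affine points = {(0, 8), (0, 9), (3, 6), (3, 11), (4, 7), (4, 10), (5, 1), (5, 16), (6, 0), (7, 1), (7, 16), (9, 4), (9, 13), (10, 5), (10, 12), (11, 3), (11, 14), (12, 5), (12, 12), (15, 6), (15, 11), (16, 6), (16, 11)}; affine count = 23; |E(F_17)| = 24.

Discriminant check: Δ ∝ 4a³ + 27b² = 4·10³ + 27·13² = 4·1000 + 27·169 ≡ 12 (mod 17). Nonzero ⇒ E is nonsingular.
For each x ∈ F_17, compute rhs = x³ + 10·x + 13 mod 17, then count y ∈ F_17 with y² ≡ rhs.
  x = 0: rhs = 13, matching y values: 8, 9 (2 points).
  x = 1: rhs = 7, matching y values: none (0 points).
  x = 2: rhs = 7, matching y values: none (0 points).
  x = 3: rhs = 2, matching y values: 6, 11 (2 points).
  x = 4: rhs = 15, matching y values: 7, 10 (2 points).
  x = 5: rhs = 1, matching y values: 1, 16 (2 points).
  x = 6: rhs = 0, matching y values: 0 (1 points).
  x = 7: rhs = 1, matching y values: 1, 16 (2 points).
  x = 8: rhs = 10, matching y values: none (0 points).
  x = 9: rhs = 16, matching y values: 4, 13 (2 points).
  x = 10: rhs = 8, matching y values: 5, 12 (2 points).
  x = 11: rhs = 9, matching y values: 3, 14 (2 points).
  x = 12: rhs = 8, matching y values: 5, 12 (2 points).
  x = 13: rhs = 11, matching y values: none (0 points).
  x = 14: rhs = 7, matching y values: none (0 points).
  x = 15: rhs = 2, matching y values: 6, 11 (2 points).
  x = 16: rhs = 2, matching y values: 6, 11 (2 points).
Total affine count: 23.
Full point count |E(F_17)| = 23 + 1 = 24.
Hasse bound: |24 − (17+1)| = |6| = 6 ≤ 2√17 ≈ 8.2462 ✓.


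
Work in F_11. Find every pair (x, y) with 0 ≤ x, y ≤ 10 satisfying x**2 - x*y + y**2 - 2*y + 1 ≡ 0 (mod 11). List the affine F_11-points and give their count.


Affine F_11-points: {(0, 1), (1, 1), (1, 2), (4, 8), (4, 9), (5, 9), (6, 3), (6, 5), (8, 3), (8, 7), (10, 5), (10, 7)}; count = 12.

For each of the 121 pairs (x, y) ∈ F_11², evaluate f(x, y) mod 11. Record the zeros.
  x = 0: [0↦1, 1↦0, 2↦1, 3↦4, 4↦9, 5↦5, 6↦3, 7↦3, 8↦5, 9↦9, 10↦4]  zeros at y ∈ {1}
  x = 1: [0↦2, 1↦0, 2↦0, 3↦2, 4↦6, 5↦1, 6↦9, 7↦8, 8↦9, 9↦1, 10↦6]  zeros at y ∈ {1, 2}
  x = 2: [0↦5, 1↦2, 2↦1, 3↦2, 4↦5, 5↦10, 6↦6, 7↦4, 8↦4, 9↦6, 10↦10]  zeros at y ∈ ∅
  x = 3: [0↦10, 1↦6, 2↦4, 3↦4, 4↦6, 5↦10, 6↦5, 7↦2, 8↦1, 9↦2, 10↦5]  zeros at y ∈ ∅
  x = 4: [0↦6, 1↦1, 2↦9, 3↦8, 4↦9, 5↦1, 6↦6, 7↦2, 8↦0, 9↦0, 10↦2]  zeros at y ∈ {8, 9}
  x = 5: [0↦4, 1↦9, 2↦5, 3↦3, 4↦3, 5↦5, 6↦9, 7↦4, 8↦1, 9↦0, 10↦1]  zeros at y ∈ {9}
  x = 6: [0↦4, 1↦8, 2↦3, 3↦0, 4↦10, 5↦0, 6↦3, 7↦8, 8↦4, 9↦2, 10↦2]  zeros at y ∈ {3, 5}
  x = 7: [0↦6, 1↦9, 2↦3, 3↦10, 4↦8, 5↦8, 6↦10, 7↦3, 8↦9, 9↦6, 10↦5]  zeros at y ∈ ∅
  x = 8: [0↦10, 1↦1, 2↦5, 3↦0, 4↦8, 5↦7, 6↦8, 7↦0, 8↦5, 9↦1, 10↦10]  zeros at y ∈ {3, 7}
  x = 9: [0↦5, 1↦6, 2↦9, 3↦3, 4↦10, 5↦8, 6↦8, 7↦10, 8↦3, 9↦9, 10↦6]  zeros at y ∈ ∅
  x = 10: [0↦2, 1↦2, 2↦4, 3↦8, 4↦3, 5↦0, 6↦10, 7↦0, 8↦3, 9↦8, 10↦4]  zeros at y ∈ {5, 7}
Collecting zeros: affine points = {(0, 1), (1, 1), (1, 2), (4, 8), (4, 9), (5, 9), (6, 3), (6, 5), (8, 3), (8, 7), (10, 5), (10, 7)}.
Total count |C(F_11)_aff| = 12.


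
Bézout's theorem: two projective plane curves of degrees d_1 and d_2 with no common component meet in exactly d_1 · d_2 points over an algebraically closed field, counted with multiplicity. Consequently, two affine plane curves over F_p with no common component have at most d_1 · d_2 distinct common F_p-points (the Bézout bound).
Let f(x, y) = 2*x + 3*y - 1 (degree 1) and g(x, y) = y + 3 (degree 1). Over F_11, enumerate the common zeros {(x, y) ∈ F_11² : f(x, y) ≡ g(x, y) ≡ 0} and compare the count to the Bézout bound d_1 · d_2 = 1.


Common zeros: {(5, 8)}; count = 1; Bézout bound = 1.

deg(f) = 1, deg(g) = 1, so Bézout bound = 1.
Scan x ∈ F_11. For each x, list the y ∈ F_11 with f(x, y) ≡ 0 and those with g(x, y) ≡ 0 (mod 11); the common zeros in that column are the intersection.
  x = 0: f ≡ 0 at y ∈ {4}; g ≡ 0 at y ∈ {8}; common: ∅.
  x = 1: f ≡ 0 at y ∈ {7}; g ≡ 0 at y ∈ {8}; common: ∅.
  x = 2: f ≡ 0 at y ∈ {10}; g ≡ 0 at y ∈ {8}; common: ∅.
  x = 3: f ≡ 0 at y ∈ {2}; g ≡ 0 at y ∈ {8}; common: ∅.
  x = 4: f ≡ 0 at y ∈ {5}; g ≡ 0 at y ∈ {8}; common: ∅.
  x = 5: f ≡ 0 at y ∈ {8}; g ≡ 0 at y ∈ {8}; common: {8}.
  x = 6: f ≡ 0 at y ∈ {0}; g ≡ 0 at y ∈ {8}; common: ∅.
  x = 7: f ≡ 0 at y ∈ {3}; g ≡ 0 at y ∈ {8}; common: ∅.
  x = 8: f ≡ 0 at y ∈ {6}; g ≡ 0 at y ∈ {8}; common: ∅.
  x = 9: f ≡ 0 at y ∈ {9}; g ≡ 0 at y ∈ {8}; common: ∅.
  x = 10: f ≡ 0 at y ∈ {1}; g ≡ 0 at y ∈ {8}; common: ∅.
Collecting: common zeros = {(5, 8)}, so the count is 1.
Comparison with the Bézout bound: 1 ≤ 1 = deg(f)·deg(g), as expected for curves with no common component (the bound is attained).


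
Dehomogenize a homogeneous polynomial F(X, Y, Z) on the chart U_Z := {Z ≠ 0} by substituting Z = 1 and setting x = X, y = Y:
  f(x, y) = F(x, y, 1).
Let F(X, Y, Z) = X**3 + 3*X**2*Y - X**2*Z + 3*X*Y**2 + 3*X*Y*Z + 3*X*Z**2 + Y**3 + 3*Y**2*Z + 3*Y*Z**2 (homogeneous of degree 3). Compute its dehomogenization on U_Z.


f(x, y) = x**3 + 3*x**2*y - x**2 + 3*x*y**2 + 3*x*y + 3*x + y**3 + 3*y**2 + 3*y

On U_Z we set Z = 1. Each monomial c·X^i·Y^j·Z^k in F becomes c·x^i·y^j·1^k = c·x^i·y^j.
Substituting Z = 1: F(X, Y, 1) = x**3 + 3*x**2*y - x**2 + 3*x*y**2 + 3*x*y + 3*x + y**3 + 3*y**2 + 3*y.
Note: deg(f) ≤ deg(F) = 3; strict inequality happens when F is divisible by Z (lost terms).


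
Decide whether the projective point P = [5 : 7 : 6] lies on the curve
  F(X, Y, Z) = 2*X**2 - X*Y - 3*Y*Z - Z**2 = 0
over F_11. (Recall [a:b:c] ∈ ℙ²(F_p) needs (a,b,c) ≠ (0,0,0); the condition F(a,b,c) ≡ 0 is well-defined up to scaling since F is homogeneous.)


F(5,7,6) ≡ 7 (mod 11); P is NOT on the curve.

Evaluate F(5, 7, 6) term-by-term (mod 11).
  2*X**2 ↦ 2·25·1·1 = 50
  -X*Y ↦ -1·5·7·1 = -35
  -3*Y*Z ↦ -3·1·7·6 = -126
  -Z**2 ↦ -1·1·1·36 = -36
Sum: F(5, 7, 6) = (50) + (-35) + (-126) + (-36) = -147.
Reducing mod 11: -147 ≡ 7 (mod 11).
Since F(a, b, c) ≡ 7 ≠ 0 (mod 11), P does NOT lie on the curve.


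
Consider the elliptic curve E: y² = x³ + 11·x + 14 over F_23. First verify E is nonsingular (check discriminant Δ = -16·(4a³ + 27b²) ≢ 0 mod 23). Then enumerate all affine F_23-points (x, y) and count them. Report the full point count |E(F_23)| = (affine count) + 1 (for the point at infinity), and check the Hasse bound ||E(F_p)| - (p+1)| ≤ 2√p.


Affine points = {(1, 7), (1, 16), (8, 4), (8, 19), (13, 10), (13, 13), (15, 9), (15, 14), (16, 10), (16, 13), (17, 10), (17, 13), (18, 8), (18, 15), (20, 0), (22, 5), (22, 18)}; affine count = 17; |E(F_23)| = 18.

Discriminant check: Δ ∝ 4a³ + 27b² = 4·11³ + 27·14² = 4·1331 + 27·196 ≡ 13 (mod 23). Nonzero ⇒ E is nonsingular.
For each x ∈ F_23, compute rhs = x³ + 11·x + 14 mod 23, then count y ∈ F_23 with y² ≡ rhs.
  x = 0: rhs = 14, matching y values: none (0 points).
  x = 1: rhs = 3, matching y values: 7, 16 (2 points).
  x = 2: rhs = 21, matching y values: none (0 points).
  x = 3: rhs = 5, matching y values: none (0 points).
  x = 4: rhs = 7, matching y values: none (0 points).
  x = 5: rhs = 10, matching y values: none (0 points).
  x = 6: rhs = 20, matching y values: none (0 points).
  x = 7: rhs = 20, matching y values: none (0 points).
  x = 8: rhs = 16, matching y values: 4, 19 (2 points).
  x = 9: rhs = 14, matching y values: none (0 points).
  x = 10: rhs = 20, matching y values: none (0 points).
  x = 11: rhs = 17, matching y values: none (0 points).
  x = 12: rhs = 11, matching y values: none (0 points).
  x = 13: rhs = 8, matching y values: 10, 13 (2 points).
  x = 14: rhs = 14, matching y values: none (0 points).
  x = 15: rhs = 12, matching y values: 9, 14 (2 points).
  x = 16: rhs = 8, matching y values: 10, 13 (2 points).
  x = 17: rhs = 8, matching y values: 10, 13 (2 points).
  x = 18: rhs = 18, matching y values: 8, 15 (2 points).
  x = 19: rhs = 21, matching y values: none (0 points).
  x = 20: rhs = 0, matching y values: 0 (1 points).
  x = 21: rhs = 7, matching y values: none (0 points).
  x = 22: rhs = 2, matching y values: 5, 18 (2 points).
Total affine count: 17.
Full point count |E(F_23)| = 17 + 1 = 18.
Hasse bound: |18 − (23+1)| = |-6| = 6 ≤ 2√23 ≈ 9.5917 ✓.


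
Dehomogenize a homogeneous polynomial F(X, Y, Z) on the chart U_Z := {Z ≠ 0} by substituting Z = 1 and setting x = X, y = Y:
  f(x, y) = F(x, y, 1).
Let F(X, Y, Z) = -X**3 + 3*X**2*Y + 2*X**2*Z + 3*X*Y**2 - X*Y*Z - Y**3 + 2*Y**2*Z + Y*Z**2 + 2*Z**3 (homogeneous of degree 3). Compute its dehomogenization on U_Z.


f(x, y) = -x**3 + 3*x**2*y + 2*x**2 + 3*x*y**2 - x*y - y**3 + 2*y**2 + y + 2

On U_Z we set Z = 1. Each monomial c·X^i·Y^j·Z^k in F becomes c·x^i·y^j·1^k = c·x^i·y^j.
Substituting Z = 1: F(X, Y, 1) = -x**3 + 3*x**2*y + 2*x**2 + 3*x*y**2 - x*y - y**3 + 2*y**2 + y + 2.
Note: deg(f) ≤ deg(F) = 3; strict inequality happens when F is divisible by Z (lost terms).


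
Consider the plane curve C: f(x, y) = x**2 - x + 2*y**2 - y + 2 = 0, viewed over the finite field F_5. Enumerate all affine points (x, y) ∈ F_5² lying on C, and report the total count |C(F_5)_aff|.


Affine F_5-points: {(0, 4), (1, 4), (2, 1), (2, 2), (4, 1), (4, 2)}; count = 6.

For each of the 25 pairs (x, y) ∈ F_5², evaluate f(x, y) mod 5. Record the zeros.
  x = 0: [0↦2, 1↦3, 2↦3, 3↦2, 4↦0]  zeros at y ∈ {4}
  x = 1: [0↦2, 1↦3, 2↦3, 3↦2, 4↦0]  zeros at y ∈ {4}
  x = 2: [0↦4, 1↦0, 2↦0, 3↦4, 4↦2]  zeros at y ∈ {1, 2}
  x = 3: [0↦3, 1↦4, 2↦4, 3↦3, 4↦1]  zeros at y ∈ ∅
  x = 4: [0↦4, 1↦0, 2↦0, 3↦4, 4↦2]  zeros at y ∈ {1, 2}
Collecting zeros: affine points = {(0, 4), (1, 4), (2, 1), (2, 2), (4, 1), (4, 2)}.
Total count |C(F_5)_aff| = 6.


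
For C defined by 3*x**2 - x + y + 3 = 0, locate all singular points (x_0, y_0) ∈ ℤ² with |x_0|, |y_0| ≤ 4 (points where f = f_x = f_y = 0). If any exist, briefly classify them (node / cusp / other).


No singular points in the scanned grid; C is smooth there.

Compute partial derivatives:
  f_x = 6*x - 1.
  f_y = 1.
f_y = 1 is a nonzero constant, so f_y never vanishes: no point (x, y) can satisfy f = f_x = f_y = 0. In particular no (x, y) ∈ {−4, ..., 4}² is singular; the curve is smooth.


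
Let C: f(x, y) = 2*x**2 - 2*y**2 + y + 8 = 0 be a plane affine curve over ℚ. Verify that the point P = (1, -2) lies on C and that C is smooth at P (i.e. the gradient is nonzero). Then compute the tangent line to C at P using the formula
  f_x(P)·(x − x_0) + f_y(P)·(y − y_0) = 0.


Tangent line at P: 4*x + 9*y + 14 = 0.

Step 1: f(1, -2) = 0, so P lies on C.
Step 2: partial derivatives
  f_x(x, y) = 4*x, f_y(x, y) = 1 - 4*y.
  f_x(P) = 4, f_y(P) = 9 (gradient nonzero, so P is smooth).
Step 3: tangent line at P: 4·(x − 1) + 9·(y − -2) = 0.
Expanding: 4*x + 9*y + 14 = 0.


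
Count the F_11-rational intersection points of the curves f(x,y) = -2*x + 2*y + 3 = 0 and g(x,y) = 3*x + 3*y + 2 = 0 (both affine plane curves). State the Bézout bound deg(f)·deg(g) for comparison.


Common zeros: {(5, 9)}; count = 1; Bézout bound = 1.

deg(f) = 1, deg(g) = 1, so Bézout bound = 1.
Scan x ∈ F_11. For each x, list the y ∈ F_11 with f(x, y) ≡ 0 and those with g(x, y) ≡ 0 (mod 11); the common zeros in that column are the intersection.
  x = 0: f ≡ 0 at y ∈ {4}; g ≡ 0 at y ∈ {3}; common: ∅.
  x = 1: f ≡ 0 at y ∈ {5}; g ≡ 0 at y ∈ {2}; common: ∅.
  x = 2: f ≡ 0 at y ∈ {6}; g ≡ 0 at y ∈ {1}; common: ∅.
  x = 3: f ≡ 0 at y ∈ {7}; g ≡ 0 at y ∈ {0}; common: ∅.
  x = 4: f ≡ 0 at y ∈ {8}; g ≡ 0 at y ∈ {10}; common: ∅.
  x = 5: f ≡ 0 at y ∈ {9}; g ≡ 0 at y ∈ {9}; common: {9}.
  x = 6: f ≡ 0 at y ∈ {10}; g ≡ 0 at y ∈ {8}; common: ∅.
  x = 7: f ≡ 0 at y ∈ {0}; g ≡ 0 at y ∈ {7}; common: ∅.
  x = 8: f ≡ 0 at y ∈ {1}; g ≡ 0 at y ∈ {6}; common: ∅.
  x = 9: f ≡ 0 at y ∈ {2}; g ≡ 0 at y ∈ {5}; common: ∅.
  x = 10: f ≡ 0 at y ∈ {3}; g ≡ 0 at y ∈ {4}; common: ∅.
Collecting: common zeros = {(5, 9)}, so the count is 1.
Comparison with the Bézout bound: 1 ≤ 1 = deg(f)·deg(g), as expected for curves with no common component (the bound is attained).


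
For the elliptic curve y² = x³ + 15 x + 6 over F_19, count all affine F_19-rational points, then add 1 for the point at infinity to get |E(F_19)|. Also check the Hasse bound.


Affine points = {(0, 5), (0, 14), (2, 5), (2, 14), (4, 4), (4, 15), (5, 4), (5, 15), (7, 6), (7, 13), (8, 7), (8, 12), (10, 4), (10, 15), (11, 1), (11, 18), (13, 2), (13, 17), (17, 5), (17, 14), (18, 3), (18, 16)}; affine count = 22; |E(F_19)| = 23.

Discriminant check: Δ ∝ 4a³ + 27b² = 4·15³ + 27·6² = 4·3375 + 27·36 ≡ 13 (mod 19). Nonzero ⇒ E is nonsingular.
For each x ∈ F_19, compute rhs = x³ + 15·x + 6 mod 19, then count y ∈ F_19 with y² ≡ rhs.
  x = 0: rhs = 6, matching y values: 5, 14 (2 points).
  x = 1: rhs = 3, matching y values: none (0 points).
  x = 2: rhs = 6, matching y values: 5, 14 (2 points).
  x = 3: rhs = 2, matching y values: none (0 points).
  x = 4: rhs = 16, matching y values: 4, 15 (2 points).
  x = 5: rhs = 16, matching y values: 4, 15 (2 points).
  x = 6: rhs = 8, matching y values: none (0 points).
  x = 7: rhs = 17, matching y values: 6, 13 (2 points).
  x = 8: rhs = 11, matching y values: 7, 12 (2 points).
  x = 9: rhs = 15, matching y values: none (0 points).
  x = 10: rhs = 16, matching y values: 4, 15 (2 points).
  x = 11: rhs = 1, matching y values: 1, 18 (2 points).
  x = 12: rhs = 14, matching y values: none (0 points).
  x = 13: rhs = 4, matching y values: 2, 17 (2 points).
  x = 14: rhs = 15, matching y values: none (0 points).
  x = 15: rhs = 15, matching y values: none (0 points).
  x = 16: rhs = 10, matching y values: none (0 points).
  x = 17: rhs = 6, matching y values: 5, 14 (2 points).
  x = 18: rhs = 9, matching y values: 3, 16 (2 points).
Total affine count: 22.
Full point count |E(F_19)| = 22 + 1 = 23.
Hasse bound: |23 − (19+1)| = |3| = 3 ≤ 2√19 ≈ 8.7178 ✓.


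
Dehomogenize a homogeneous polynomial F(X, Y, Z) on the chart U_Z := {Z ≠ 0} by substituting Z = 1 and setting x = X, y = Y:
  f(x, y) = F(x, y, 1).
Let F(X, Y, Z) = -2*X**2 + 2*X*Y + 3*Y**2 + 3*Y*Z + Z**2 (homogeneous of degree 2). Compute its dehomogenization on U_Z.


f(x, y) = -2*x**2 + 2*x*y + 3*y**2 + 3*y + 1

On U_Z we set Z = 1. Each monomial c·X^i·Y^j·Z^k in F becomes c·x^i·y^j·1^k = c·x^i·y^j.
Substituting Z = 1: F(X, Y, 1) = -2*x**2 + 2*x*y + 3*y**2 + 3*y + 1.
Note: deg(f) ≤ deg(F) = 2; strict inequality happens when F is divisible by Z (lost terms).


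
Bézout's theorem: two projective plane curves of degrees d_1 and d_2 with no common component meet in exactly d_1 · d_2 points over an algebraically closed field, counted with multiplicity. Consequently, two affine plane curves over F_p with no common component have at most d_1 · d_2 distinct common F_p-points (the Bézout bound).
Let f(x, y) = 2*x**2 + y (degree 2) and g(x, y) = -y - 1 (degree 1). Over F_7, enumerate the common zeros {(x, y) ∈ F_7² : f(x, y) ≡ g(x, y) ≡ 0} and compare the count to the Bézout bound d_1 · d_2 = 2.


Common zeros: {(2, 6), (5, 6)}; count = 2; Bézout bound = 2.

deg(f) = 2, deg(g) = 1, so Bézout bound = 2.
Scan x ∈ F_7. For each x, list the y ∈ F_7 with f(x, y) ≡ 0 and those with g(x, y) ≡ 0 (mod 7); the common zeros in that column are the intersection.
  x = 0: f ≡ 0 at y ∈ {0}; g ≡ 0 at y ∈ {6}; common: ∅.
  x = 1: f ≡ 0 at y ∈ {5}; g ≡ 0 at y ∈ {6}; common: ∅.
  x = 2: f ≡ 0 at y ∈ {6}; g ≡ 0 at y ∈ {6}; common: {6}.
  x = 3: f ≡ 0 at y ∈ {3}; g ≡ 0 at y ∈ {6}; common: ∅.
  x = 4: f ≡ 0 at y ∈ {3}; g ≡ 0 at y ∈ {6}; common: ∅.
  x = 5: f ≡ 0 at y ∈ {6}; g ≡ 0 at y ∈ {6}; common: {6}.
  x = 6: f ≡ 0 at y ∈ {5}; g ≡ 0 at y ∈ {6}; common: ∅.
Collecting: common zeros = {(2, 6), (5, 6)}, so the count is 2.
Comparison with the Bézout bound: 2 ≤ 2 = deg(f)·deg(g), as expected for curves with no common component (the bound is attained).


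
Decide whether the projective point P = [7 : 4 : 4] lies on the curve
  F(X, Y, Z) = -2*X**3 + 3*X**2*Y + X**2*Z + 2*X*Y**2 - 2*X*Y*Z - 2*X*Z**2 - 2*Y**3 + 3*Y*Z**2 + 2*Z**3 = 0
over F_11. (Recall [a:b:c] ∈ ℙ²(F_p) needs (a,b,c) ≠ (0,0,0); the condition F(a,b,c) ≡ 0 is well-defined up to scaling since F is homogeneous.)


F(7,4,4) ≡ 0 (mod 11); P is on the curve.

Evaluate F(7, 4, 4) term-by-term (mod 11).
  -2*X**3 ↦ -2·343·1·1 = -686
  3*X**2*Y ↦ 3·49·4·1 = 588
  X**2*Z ↦ 1·49·1·4 = 196
  2*X*Y**2 ↦ 2·7·16·1 = 224
  -2*X*Y*Z ↦ -2·7·4·4 = -224
  -2*X*Z**2 ↦ -2·7·1·16 = -224
  -2*Y**3 ↦ -2·1·64·1 = -128
  3*Y*Z**2 ↦ 3·1·4·16 = 192
  2*Z**3 ↦ 2·1·1·64 = 128
Sum: F(7, 4, 4) = (-686) + (588) + (196) + (224) + (-224) + (-224) + (-128) + (192) + (128) = 66.
Reducing mod 11: 66 ≡ 0 (mod 11).
Since F(a, b, c) ≡ 0 (mod 11), P lies on the curve.


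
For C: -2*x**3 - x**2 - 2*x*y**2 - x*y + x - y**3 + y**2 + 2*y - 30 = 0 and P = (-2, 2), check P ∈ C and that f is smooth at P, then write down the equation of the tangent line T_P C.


Tangent line at P: -29*x + 12*y - 82 = 0.

Step 1: f(-2, 2) = 0, so P lies on C.
Step 2: partial derivatives
  f_x(x, y) = -6*x**2 - 2*x - 2*y**2 - y + 1, f_y(x, y) = -4*x*y - x - 3*y**2 + 2*y + 2.
  f_x(P) = -29, f_y(P) = 12 (gradient nonzero, so P is smooth).
Step 3: tangent line at P: -29·(x − -2) + 12·(y − 2) = 0.
Expanding: -29*x + 12*y - 82 = 0.


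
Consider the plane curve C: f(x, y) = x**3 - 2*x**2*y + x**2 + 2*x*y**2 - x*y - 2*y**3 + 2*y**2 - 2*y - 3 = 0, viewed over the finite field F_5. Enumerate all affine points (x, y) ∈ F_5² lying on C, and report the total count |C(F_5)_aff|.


Affine F_5-points: {(0, 1), (0, 2), (0, 3), (1, 4), (4, 2)}; count = 5.

For each of the 25 pairs (x, y) ∈ F_5², evaluate f(x, y) mod 5. Record the zeros.
  x = 0: [0↦2, 1↦0, 2↦0, 3↦0, 4↦3]  zeros at y ∈ {1, 2, 3}
  x = 1: [0↦4, 1↦1, 2↦4, 3↦1, 4↦0]  zeros at y ∈ {4}
  x = 2: [0↦4, 1↦1, 2↦3, 3↦3, 4↦4]  zeros at y ∈ ∅
  x = 3: [0↦3, 1↦1, 2↦3, 3↦2, 4↦1]  zeros at y ∈ ∅
  x = 4: [0↦2, 1↦2, 2↦0, 3↦4, 4↦2]  zeros at y ∈ {2}
Collecting zeros: affine points = {(0, 1), (0, 2), (0, 3), (1, 4), (4, 2)}.
Total count |C(F_5)_aff| = 5.


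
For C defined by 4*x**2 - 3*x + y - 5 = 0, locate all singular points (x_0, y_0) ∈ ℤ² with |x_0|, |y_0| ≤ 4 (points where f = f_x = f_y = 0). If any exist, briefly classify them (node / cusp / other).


No singular points in the scanned grid; C is smooth there.

Compute partial derivatives:
  f_x = 8*x - 3.
  f_y = 1.
f_y = 1 is a nonzero constant, so f_y never vanishes: no point (x, y) can satisfy f = f_x = f_y = 0. In particular no (x, y) ∈ {−4, ..., 4}² is singular; the curve is smooth.


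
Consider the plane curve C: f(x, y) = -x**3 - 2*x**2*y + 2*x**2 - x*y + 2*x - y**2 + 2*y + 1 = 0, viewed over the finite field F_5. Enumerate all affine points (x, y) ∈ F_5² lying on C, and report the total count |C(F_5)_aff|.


Affine F_5-points: {(2, 0), (2, 2), (4, 2), (4, 4)}; count = 4.

For each of the 25 pairs (x, y) ∈ F_5², evaluate f(x, y) mod 5. Record the zeros.
  x = 0: [0↦1, 1↦2, 2↦1, 3↦3, 4↦3]  zeros at y ∈ ∅
  x = 1: [0↦4, 1↦2, 2↦3, 3↦2, 4↦4]  zeros at y ∈ ∅
  x = 2: [0↦0, 1↦1, 2↦0, 3↦2, 4↦2]  zeros at y ∈ {0, 2}
  x = 3: [0↦3, 1↦3, 2↦1, 3↦2, 4↦1]  zeros at y ∈ ∅
  x = 4: [0↦2, 1↦2, 2↦0, 3↦1, 4↦0]  zeros at y ∈ {2, 4}
Collecting zeros: affine points = {(2, 0), (2, 2), (4, 2), (4, 4)}.
Total count |C(F_5)_aff| = 4.


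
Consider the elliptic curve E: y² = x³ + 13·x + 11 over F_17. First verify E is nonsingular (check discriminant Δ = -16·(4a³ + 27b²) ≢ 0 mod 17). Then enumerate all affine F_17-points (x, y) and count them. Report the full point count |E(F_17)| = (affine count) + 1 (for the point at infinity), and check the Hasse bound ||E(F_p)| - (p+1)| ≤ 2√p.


Affine points = {(1, 5), (1, 12), (3, 3), (3, 14), (4, 5), (4, 12), (6, 4), (6, 13), (8, 7), (8, 10), (10, 6), (10, 11), (12, 5), (12, 12), (14, 8), (14, 9)}; affine count = 16; |E(F_17)| = 17.

Discriminant check: Δ ∝ 4a³ + 27b² = 4·13³ + 27·11² = 4·2197 + 27·121 ≡ 2 (mod 17). Nonzero ⇒ E is nonsingular.
For each x ∈ F_17, compute rhs = x³ + 13·x + 11 mod 17, then count y ∈ F_17 with y² ≡ rhs.
  x = 0: rhs = 11, matching y values: none (0 points).
  x = 1: rhs = 8, matching y values: 5, 12 (2 points).
  x = 2: rhs = 11, matching y values: none (0 points).
  x = 3: rhs = 9, matching y values: 3, 14 (2 points).
  x = 4: rhs = 8, matching y values: 5, 12 (2 points).
  x = 5: rhs = 14, matching y values: none (0 points).
  x = 6: rhs = 16, matching y values: 4, 13 (2 points).
  x = 7: rhs = 3, matching y values: none (0 points).
  x = 8: rhs = 15, matching y values: 7, 10 (2 points).
  x = 9: rhs = 7, matching y values: none (0 points).
  x = 10: rhs = 2, matching y values: 6, 11 (2 points).
  x = 11: rhs = 6, matching y values: none (0 points).
  x = 12: rhs = 8, matching y values: 5, 12 (2 points).
  x = 13: rhs = 14, matching y values: none (0 points).
  x = 14: rhs = 13, matching y values: 8, 9 (2 points).
  x = 15: rhs = 11, matching y values: none (0 points).
  x = 16: rhs = 14, matching y values: none (0 points).
Total affine count: 16.
Full point count |E(F_17)| = 16 + 1 = 17.
Hasse bound: |17 − (17+1)| = |-1| = 1 ≤ 2√17 ≈ 8.2462 ✓.
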